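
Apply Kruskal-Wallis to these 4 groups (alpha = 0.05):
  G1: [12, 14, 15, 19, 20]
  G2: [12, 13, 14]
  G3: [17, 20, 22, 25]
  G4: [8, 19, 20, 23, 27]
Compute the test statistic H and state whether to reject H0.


Step 1: Combine all N = 17 observations and assign midranks.
sorted (value, group, rank): (8,G4,1), (12,G1,2.5), (12,G2,2.5), (13,G2,4), (14,G1,5.5), (14,G2,5.5), (15,G1,7), (17,G3,8), (19,G1,9.5), (19,G4,9.5), (20,G1,12), (20,G3,12), (20,G4,12), (22,G3,14), (23,G4,15), (25,G3,16), (27,G4,17)
Step 2: Sum ranks within each group.
R_1 = 36.5 (n_1 = 5)
R_2 = 12 (n_2 = 3)
R_3 = 50 (n_3 = 4)
R_4 = 54.5 (n_4 = 5)
Step 3: H = 12/(N(N+1)) * sum(R_i^2/n_i) - 3(N+1)
     = 12/(17*18) * (36.5^2/5 + 12^2/3 + 50^2/4 + 54.5^2/5) - 3*18
     = 0.039216 * 1533.5 - 54
     = 6.137255.
Step 4: Ties present; correction factor C = 1 - 42/(17^3 - 17) = 0.991422. Corrected H = 6.137255 / 0.991422 = 6.190358.
Step 5: Under H0, H ~ chi^2(3); p-value = 0.102707.
Step 6: alpha = 0.05. fail to reject H0.

H = 6.1904, df = 3, p = 0.102707, fail to reject H0.


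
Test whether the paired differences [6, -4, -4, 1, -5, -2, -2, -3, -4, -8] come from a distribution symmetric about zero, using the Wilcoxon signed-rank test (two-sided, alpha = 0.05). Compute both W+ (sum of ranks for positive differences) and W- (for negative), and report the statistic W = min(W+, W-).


Step 1: Drop any zero differences (none here) and take |d_i|.
|d| = [6, 4, 4, 1, 5, 2, 2, 3, 4, 8]
Step 2: Midrank |d_i| (ties get averaged ranks).
ranks: |6|->9, |4|->6, |4|->6, |1|->1, |5|->8, |2|->2.5, |2|->2.5, |3|->4, |4|->6, |8|->10
Step 3: Attach original signs; sum ranks with positive sign and with negative sign.
W+ = 9 + 1 = 10
W- = 6 + 6 + 8 + 2.5 + 2.5 + 4 + 6 + 10 = 45
(Check: W+ + W- = 55 should equal n(n+1)/2 = 55.)
Step 4: Test statistic W = min(W+, W-) = 10.
Step 5: Ties in |d|, so use the tie-corrected normal approximation.
        E[W] = n(n+1)/4 = 10*11/4 = 27.5.
        Tie groups: |d|=2 (t=2), |d|=4 (t=3); sum(t^3 - t) = 30.
        Var[W] = n(n+1)(2n+1)/24 - sum(t^3-t)/48 = 2310/24 - 30/48 = 95.625.
        z = (W - E[W]) / sqrt(Var[W]) = (10 - 27.5) / 9.7788 = -1.7896.
        Two-sided p = 2*Phi(z) = 0.073521.
Step 6: alpha = 0.05. fail to reject H0.

W+ = 10, W- = 45, W = min = 10, p = 0.073521, fail to reject H0.


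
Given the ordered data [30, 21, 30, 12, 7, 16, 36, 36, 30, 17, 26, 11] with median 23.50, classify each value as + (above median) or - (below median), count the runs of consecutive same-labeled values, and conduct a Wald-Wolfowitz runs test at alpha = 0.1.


Step 1: Compute median = 23.50; label A = above, B = below.
Labels in order: ABABBBAAABAB  (n_A = 6, n_B = 6)
Step 2: Count runs R = 8.
Step 3: Under H0 (random ordering), E[R] = 2*n_A*n_B/(n_A+n_B) + 1 = 2*6*6/12 + 1 = 7.0000.
        Var[R] = 2*n_A*n_B*(2*n_A*n_B - n_A - n_B) / ((n_A+n_B)^2 * (n_A+n_B-1)) = 4320/1584 = 2.7273.
        SD[R] = 1.6514.
Step 4: Continuity-corrected z = (R - 0.5 - E[R]) / SD[R] = (8 - 0.5 - 7.0000) / 1.6514 = 0.3028.
Step 5: Two-sided p-value via normal approximation = 2*(1 - Phi(|z|)) = 0.762069.
Step 6: alpha = 0.1. fail to reject H0.

R = 8, z = 0.3028, p = 0.762069, fail to reject H0.


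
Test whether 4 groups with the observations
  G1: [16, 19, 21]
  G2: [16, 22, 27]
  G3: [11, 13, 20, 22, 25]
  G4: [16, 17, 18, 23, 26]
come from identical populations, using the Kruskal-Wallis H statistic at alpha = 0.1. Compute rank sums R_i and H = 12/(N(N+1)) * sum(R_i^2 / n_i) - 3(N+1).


Step 1: Combine all N = 16 observations and assign midranks.
sorted (value, group, rank): (11,G3,1), (13,G3,2), (16,G1,4), (16,G2,4), (16,G4,4), (17,G4,6), (18,G4,7), (19,G1,8), (20,G3,9), (21,G1,10), (22,G2,11.5), (22,G3,11.5), (23,G4,13), (25,G3,14), (26,G4,15), (27,G2,16)
Step 2: Sum ranks within each group.
R_1 = 22 (n_1 = 3)
R_2 = 31.5 (n_2 = 3)
R_3 = 37.5 (n_3 = 5)
R_4 = 45 (n_4 = 5)
Step 3: H = 12/(N(N+1)) * sum(R_i^2/n_i) - 3(N+1)
     = 12/(16*17) * (22^2/3 + 31.5^2/3 + 37.5^2/5 + 45^2/5) - 3*17
     = 0.044118 * 1178.33 - 51
     = 0.985294.
Step 4: Ties present; correction factor C = 1 - 30/(16^3 - 16) = 0.992647. Corrected H = 0.985294 / 0.992647 = 0.992593.
Step 5: Under H0, H ~ chi^2(3); p-value = 0.803044.
Step 6: alpha = 0.1. fail to reject H0.

H = 0.9926, df = 3, p = 0.803044, fail to reject H0.


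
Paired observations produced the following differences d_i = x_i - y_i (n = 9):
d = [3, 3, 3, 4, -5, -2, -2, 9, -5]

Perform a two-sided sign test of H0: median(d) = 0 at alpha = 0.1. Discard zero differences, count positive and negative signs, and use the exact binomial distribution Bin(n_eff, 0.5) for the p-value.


Step 1: Discard zero differences. Original n = 9; n_eff = number of nonzero differences = 9.
Nonzero differences (with sign): +3, +3, +3, +4, -5, -2, -2, +9, -5
Step 2: Count signs: positive = 5, negative = 4.
Step 3: Under H0: P(positive) = 0.5, so the number of positives S ~ Bin(9, 0.5).
Step 4: Two-sided exact p-value = sum of Bin(9,0.5) probabilities at or below the observed probability = 1.000000.
Step 5: alpha = 0.1. fail to reject H0.

n_eff = 9, pos = 5, neg = 4, p = 1.000000, fail to reject H0.


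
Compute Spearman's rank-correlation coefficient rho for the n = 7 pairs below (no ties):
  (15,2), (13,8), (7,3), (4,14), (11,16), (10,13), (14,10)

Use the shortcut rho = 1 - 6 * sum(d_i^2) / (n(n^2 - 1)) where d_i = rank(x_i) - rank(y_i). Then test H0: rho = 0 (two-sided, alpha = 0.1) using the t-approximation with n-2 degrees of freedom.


Step 1: Rank x and y separately (midranks; no ties here).
rank(x): 15->7, 13->5, 7->2, 4->1, 11->4, 10->3, 14->6
rank(y): 2->1, 8->3, 3->2, 14->6, 16->7, 13->5, 10->4
Step 2: d_i = R_x(i) - R_y(i); compute d_i^2.
  (7-1)^2=36, (5-3)^2=4, (2-2)^2=0, (1-6)^2=25, (4-7)^2=9, (3-5)^2=4, (6-4)^2=4
sum(d^2) = 82.
Step 3: rho = 1 - 6*82 / (7*(7^2 - 1)) = 1 - 492/336 = -0.464286.
Step 4: Under H0, t = rho * sqrt((n-2)/(1-rho^2)) = -1.1722 ~ t(5).
Step 5: Two-sided p-value from the t-distribution with 5 df = 0.293934.
Step 6: alpha = 0.1. fail to reject H0.

rho = -0.4643, p = 0.293934, fail to reject H0 at alpha = 0.1.


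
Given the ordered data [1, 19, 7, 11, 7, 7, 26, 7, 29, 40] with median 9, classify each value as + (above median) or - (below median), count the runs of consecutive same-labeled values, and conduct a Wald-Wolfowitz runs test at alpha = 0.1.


Step 1: Compute median = 9; label A = above, B = below.
Labels in order: BABABBABAA  (n_A = 5, n_B = 5)
Step 2: Count runs R = 8.
Step 3: Under H0 (random ordering), E[R] = 2*n_A*n_B/(n_A+n_B) + 1 = 2*5*5/10 + 1 = 6.0000.
        Var[R] = 2*n_A*n_B*(2*n_A*n_B - n_A - n_B) / ((n_A+n_B)^2 * (n_A+n_B-1)) = 2000/900 = 2.2222.
        SD[R] = 1.4907.
Step 4: Continuity-corrected z = (R - 0.5 - E[R]) / SD[R] = (8 - 0.5 - 6.0000) / 1.4907 = 1.0062.
Step 5: Two-sided p-value via normal approximation = 2*(1 - Phi(|z|)) = 0.314305.
Step 6: alpha = 0.1. fail to reject H0.

R = 8, z = 1.0062, p = 0.314305, fail to reject H0.


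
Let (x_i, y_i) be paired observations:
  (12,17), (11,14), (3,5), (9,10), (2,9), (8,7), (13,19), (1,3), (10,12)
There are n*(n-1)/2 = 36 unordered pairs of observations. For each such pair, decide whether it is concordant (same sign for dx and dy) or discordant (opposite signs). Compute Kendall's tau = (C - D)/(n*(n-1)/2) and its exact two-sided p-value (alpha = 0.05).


Step 1: Enumerate the 36 unordered pairs (i,j) with i<j and classify each by sign(x_j-x_i) * sign(y_j-y_i).
  (1,2):dx=-1,dy=-3->C; (1,3):dx=-9,dy=-12->C; (1,4):dx=-3,dy=-7->C; (1,5):dx=-10,dy=-8->C
  (1,6):dx=-4,dy=-10->C; (1,7):dx=+1,dy=+2->C; (1,8):dx=-11,dy=-14->C; (1,9):dx=-2,dy=-5->C
  (2,3):dx=-8,dy=-9->C; (2,4):dx=-2,dy=-4->C; (2,5):dx=-9,dy=-5->C; (2,6):dx=-3,dy=-7->C
  (2,7):dx=+2,dy=+5->C; (2,8):dx=-10,dy=-11->C; (2,9):dx=-1,dy=-2->C; (3,4):dx=+6,dy=+5->C
  (3,5):dx=-1,dy=+4->D; (3,6):dx=+5,dy=+2->C; (3,7):dx=+10,dy=+14->C; (3,8):dx=-2,dy=-2->C
  (3,9):dx=+7,dy=+7->C; (4,5):dx=-7,dy=-1->C; (4,6):dx=-1,dy=-3->C; (4,7):dx=+4,dy=+9->C
  (4,8):dx=-8,dy=-7->C; (4,9):dx=+1,dy=+2->C; (5,6):dx=+6,dy=-2->D; (5,7):dx=+11,dy=+10->C
  (5,8):dx=-1,dy=-6->C; (5,9):dx=+8,dy=+3->C; (6,7):dx=+5,dy=+12->C; (6,8):dx=-7,dy=-4->C
  (6,9):dx=+2,dy=+5->C; (7,8):dx=-12,dy=-16->C; (7,9):dx=-3,dy=-7->C; (8,9):dx=+9,dy=+9->C
Step 2: C = 34, D = 2, total pairs = 36.
Step 3: tau = (C - D)/(n(n-1)/2) = (34 - 2)/36 = 0.888889.
Step 4: Exact two-sided p-value (enumerate n! = 362880 permutations of y under H0): p = 0.000243.
Step 5: alpha = 0.05. reject H0.

tau_b = 0.8889 (C=34, D=2), p = 0.000243, reject H0.


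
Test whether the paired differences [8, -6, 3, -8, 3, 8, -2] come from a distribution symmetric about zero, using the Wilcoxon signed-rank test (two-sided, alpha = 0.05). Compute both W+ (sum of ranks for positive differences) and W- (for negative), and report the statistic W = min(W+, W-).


Step 1: Drop any zero differences (none here) and take |d_i|.
|d| = [8, 6, 3, 8, 3, 8, 2]
Step 2: Midrank |d_i| (ties get averaged ranks).
ranks: |8|->6, |6|->4, |3|->2.5, |8|->6, |3|->2.5, |8|->6, |2|->1
Step 3: Attach original signs; sum ranks with positive sign and with negative sign.
W+ = 6 + 2.5 + 2.5 + 6 = 17
W- = 4 + 6 + 1 = 11
(Check: W+ + W- = 28 should equal n(n+1)/2 = 28.)
Step 4: Test statistic W = min(W+, W-) = 11.
Step 5: Ties in |d|, so use the tie-corrected normal approximation.
        E[W] = n(n+1)/4 = 7*8/4 = 14.
        Tie groups: |d|=3 (t=2), |d|=8 (t=3); sum(t^3 - t) = 30.
        Var[W] = n(n+1)(2n+1)/24 - sum(t^3-t)/48 = 840/24 - 30/48 = 34.375.
        z = (W - E[W]) / sqrt(Var[W]) = (11 - 14) / 5.8630 = -0.5117.
        Two-sided p = 2*Phi(z) = 0.608874.
Step 6: alpha = 0.05. fail to reject H0.

W+ = 17, W- = 11, W = min = 11, p = 0.608874, fail to reject H0.


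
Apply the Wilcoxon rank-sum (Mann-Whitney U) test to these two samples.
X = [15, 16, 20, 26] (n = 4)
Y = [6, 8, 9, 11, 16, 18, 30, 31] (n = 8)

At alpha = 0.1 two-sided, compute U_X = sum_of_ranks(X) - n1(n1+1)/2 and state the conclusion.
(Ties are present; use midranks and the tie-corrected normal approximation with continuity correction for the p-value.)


Step 1: Combine and sort all 12 observations; assign midranks.
sorted (value, group): (6,Y), (8,Y), (9,Y), (11,Y), (15,X), (16,X), (16,Y), (18,Y), (20,X), (26,X), (30,Y), (31,Y)
ranks: 6->1, 8->2, 9->3, 11->4, 15->5, 16->6.5, 16->6.5, 18->8, 20->9, 26->10, 30->11, 31->12
Step 2: Rank sum for X: R1 = 5 + 6.5 + 9 + 10 = 30.5.
Step 3: U_X = R1 - n1(n1+1)/2 = 30.5 - 4*5/2 = 30.5 - 10 = 20.5.
       U_Y = n1*n2 - U_X = 32 - 20.5 = 11.5.
Step 4: Ties are present, so use the tie-corrected normal approximation (with continuity correction) for the p-value.
Step 5: p-value = 0.496152; compare to alpha = 0.1. fail to reject H0.

U_X = 20.5, p = 0.496152, fail to reject H0 at alpha = 0.1.


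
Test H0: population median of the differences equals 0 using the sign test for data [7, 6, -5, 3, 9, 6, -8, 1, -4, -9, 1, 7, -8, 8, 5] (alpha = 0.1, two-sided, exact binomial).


Step 1: Discard zero differences. Original n = 15; n_eff = number of nonzero differences = 15.
Nonzero differences (with sign): +7, +6, -5, +3, +9, +6, -8, +1, -4, -9, +1, +7, -8, +8, +5
Step 2: Count signs: positive = 10, negative = 5.
Step 3: Under H0: P(positive) = 0.5, so the number of positives S ~ Bin(15, 0.5).
Step 4: Two-sided exact p-value = sum of Bin(15,0.5) probabilities at or below the observed probability = 0.301758.
Step 5: alpha = 0.1. fail to reject H0.

n_eff = 15, pos = 10, neg = 5, p = 0.301758, fail to reject H0.


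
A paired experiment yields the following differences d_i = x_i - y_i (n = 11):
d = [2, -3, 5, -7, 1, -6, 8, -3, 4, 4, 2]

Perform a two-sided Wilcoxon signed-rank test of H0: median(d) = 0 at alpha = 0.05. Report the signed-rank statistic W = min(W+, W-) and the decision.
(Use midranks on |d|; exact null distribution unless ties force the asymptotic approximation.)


Step 1: Drop any zero differences (none here) and take |d_i|.
|d| = [2, 3, 5, 7, 1, 6, 8, 3, 4, 4, 2]
Step 2: Midrank |d_i| (ties get averaged ranks).
ranks: |2|->2.5, |3|->4.5, |5|->8, |7|->10, |1|->1, |6|->9, |8|->11, |3|->4.5, |4|->6.5, |4|->6.5, |2|->2.5
Step 3: Attach original signs; sum ranks with positive sign and with negative sign.
W+ = 2.5 + 8 + 1 + 11 + 6.5 + 6.5 + 2.5 = 38
W- = 4.5 + 10 + 9 + 4.5 = 28
(Check: W+ + W- = 66 should equal n(n+1)/2 = 66.)
Step 4: Test statistic W = min(W+, W-) = 28.
Step 5: Ties in |d|, so use the tie-corrected normal approximation.
        E[W] = n(n+1)/4 = 11*12/4 = 33.
        Tie groups: |d|=2 (t=2), |d|=3 (t=2), |d|=4 (t=2); sum(t^3 - t) = 18.
        Var[W] = n(n+1)(2n+1)/24 - sum(t^3-t)/48 = 3036/24 - 18/48 = 126.125.
        z = (W - E[W]) / sqrt(Var[W]) = (28 - 33) / 11.2305 = -0.4452.
        Two-sided p = 2*Phi(z) = 0.656165.
Step 6: alpha = 0.05. fail to reject H0.

W+ = 38, W- = 28, W = min = 28, p = 0.656165, fail to reject H0.


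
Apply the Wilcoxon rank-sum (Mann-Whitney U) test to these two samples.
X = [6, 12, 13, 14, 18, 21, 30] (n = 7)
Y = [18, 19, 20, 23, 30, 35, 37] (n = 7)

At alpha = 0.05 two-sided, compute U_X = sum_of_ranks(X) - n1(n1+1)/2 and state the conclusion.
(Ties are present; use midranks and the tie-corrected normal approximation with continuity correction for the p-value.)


Step 1: Combine and sort all 14 observations; assign midranks.
sorted (value, group): (6,X), (12,X), (13,X), (14,X), (18,X), (18,Y), (19,Y), (20,Y), (21,X), (23,Y), (30,X), (30,Y), (35,Y), (37,Y)
ranks: 6->1, 12->2, 13->3, 14->4, 18->5.5, 18->5.5, 19->7, 20->8, 21->9, 23->10, 30->11.5, 30->11.5, 35->13, 37->14
Step 2: Rank sum for X: R1 = 1 + 2 + 3 + 4 + 5.5 + 9 + 11.5 = 36.
Step 3: U_X = R1 - n1(n1+1)/2 = 36 - 7*8/2 = 36 - 28 = 8.
       U_Y = n1*n2 - U_X = 49 - 8 = 41.
Step 4: Ties are present, so use the tie-corrected normal approximation (with continuity correction) for the p-value.
Step 5: p-value = 0.040471; compare to alpha = 0.05. reject H0.

U_X = 8, p = 0.040471, reject H0 at alpha = 0.05.


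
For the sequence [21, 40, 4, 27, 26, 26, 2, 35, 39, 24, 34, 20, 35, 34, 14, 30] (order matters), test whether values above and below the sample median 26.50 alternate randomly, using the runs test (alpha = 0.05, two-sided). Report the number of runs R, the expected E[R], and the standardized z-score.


Step 1: Compute median = 26.50; label A = above, B = below.
Labels in order: BABABBBAABABAABA  (n_A = 8, n_B = 8)
Step 2: Count runs R = 12.
Step 3: Under H0 (random ordering), E[R] = 2*n_A*n_B/(n_A+n_B) + 1 = 2*8*8/16 + 1 = 9.0000.
        Var[R] = 2*n_A*n_B*(2*n_A*n_B - n_A - n_B) / ((n_A+n_B)^2 * (n_A+n_B-1)) = 14336/3840 = 3.7333.
        SD[R] = 1.9322.
Step 4: Continuity-corrected z = (R - 0.5 - E[R]) / SD[R] = (12 - 0.5 - 9.0000) / 1.9322 = 1.2939.
Step 5: Two-sided p-value via normal approximation = 2*(1 - Phi(|z|)) = 0.195709.
Step 6: alpha = 0.05. fail to reject H0.

R = 12, z = 1.2939, p = 0.195709, fail to reject H0.


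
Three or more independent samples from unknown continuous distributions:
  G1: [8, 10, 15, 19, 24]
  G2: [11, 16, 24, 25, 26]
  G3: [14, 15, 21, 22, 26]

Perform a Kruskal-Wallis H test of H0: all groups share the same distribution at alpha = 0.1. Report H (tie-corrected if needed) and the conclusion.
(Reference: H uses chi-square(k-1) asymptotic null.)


Step 1: Combine all N = 15 observations and assign midranks.
sorted (value, group, rank): (8,G1,1), (10,G1,2), (11,G2,3), (14,G3,4), (15,G1,5.5), (15,G3,5.5), (16,G2,7), (19,G1,8), (21,G3,9), (22,G3,10), (24,G1,11.5), (24,G2,11.5), (25,G2,13), (26,G2,14.5), (26,G3,14.5)
Step 2: Sum ranks within each group.
R_1 = 28 (n_1 = 5)
R_2 = 49 (n_2 = 5)
R_3 = 43 (n_3 = 5)
Step 3: H = 12/(N(N+1)) * sum(R_i^2/n_i) - 3(N+1)
     = 12/(15*16) * (28^2/5 + 49^2/5 + 43^2/5) - 3*16
     = 0.050000 * 1006.8 - 48
     = 2.340000.
Step 4: Ties present; correction factor C = 1 - 18/(15^3 - 15) = 0.994643. Corrected H = 2.340000 / 0.994643 = 2.352603.
Step 5: Under H0, H ~ chi^2(2); p-value = 0.308417.
Step 6: alpha = 0.1. fail to reject H0.

H = 2.3526, df = 2, p = 0.308417, fail to reject H0.


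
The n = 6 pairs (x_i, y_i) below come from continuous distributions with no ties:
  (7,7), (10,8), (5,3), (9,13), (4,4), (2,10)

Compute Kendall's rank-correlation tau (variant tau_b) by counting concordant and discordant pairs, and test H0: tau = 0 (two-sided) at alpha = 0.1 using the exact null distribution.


Step 1: Enumerate the 15 unordered pairs (i,j) with i<j and classify each by sign(x_j-x_i) * sign(y_j-y_i).
  (1,2):dx=+3,dy=+1->C; (1,3):dx=-2,dy=-4->C; (1,4):dx=+2,dy=+6->C; (1,5):dx=-3,dy=-3->C
  (1,6):dx=-5,dy=+3->D; (2,3):dx=-5,dy=-5->C; (2,4):dx=-1,dy=+5->D; (2,5):dx=-6,dy=-4->C
  (2,6):dx=-8,dy=+2->D; (3,4):dx=+4,dy=+10->C; (3,5):dx=-1,dy=+1->D; (3,6):dx=-3,dy=+7->D
  (4,5):dx=-5,dy=-9->C; (4,6):dx=-7,dy=-3->C; (5,6):dx=-2,dy=+6->D
Step 2: C = 9, D = 6, total pairs = 15.
Step 3: tau = (C - D)/(n(n-1)/2) = (9 - 6)/15 = 0.200000.
Step 4: Exact two-sided p-value (enumerate n! = 720 permutations of y under H0): p = 0.719444.
Step 5: alpha = 0.1. fail to reject H0.

tau_b = 0.2000 (C=9, D=6), p = 0.719444, fail to reject H0.


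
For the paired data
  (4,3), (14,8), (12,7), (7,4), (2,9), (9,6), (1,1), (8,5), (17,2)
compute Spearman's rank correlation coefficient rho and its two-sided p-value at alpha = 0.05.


Step 1: Rank x and y separately (midranks; no ties here).
rank(x): 4->3, 14->8, 12->7, 7->4, 2->2, 9->6, 1->1, 8->5, 17->9
rank(y): 3->3, 8->8, 7->7, 4->4, 9->9, 6->6, 1->1, 5->5, 2->2
Step 2: d_i = R_x(i) - R_y(i); compute d_i^2.
  (3-3)^2=0, (8-8)^2=0, (7-7)^2=0, (4-4)^2=0, (2-9)^2=49, (6-6)^2=0, (1-1)^2=0, (5-5)^2=0, (9-2)^2=49
sum(d^2) = 98.
Step 3: rho = 1 - 6*98 / (9*(9^2 - 1)) = 1 - 588/720 = 0.183333.
Step 4: Under H0, t = rho * sqrt((n-2)/(1-rho^2)) = 0.4934 ~ t(7).
Step 5: Two-sided p-value from the t-distribution with 7 df = 0.636820.
Step 6: alpha = 0.05. fail to reject H0.

rho = 0.1833, p = 0.636820, fail to reject H0 at alpha = 0.05.


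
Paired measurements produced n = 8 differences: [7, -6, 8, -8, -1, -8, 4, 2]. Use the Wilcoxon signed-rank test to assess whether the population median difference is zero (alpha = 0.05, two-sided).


Step 1: Drop any zero differences (none here) and take |d_i|.
|d| = [7, 6, 8, 8, 1, 8, 4, 2]
Step 2: Midrank |d_i| (ties get averaged ranks).
ranks: |7|->5, |6|->4, |8|->7, |8|->7, |1|->1, |8|->7, |4|->3, |2|->2
Step 3: Attach original signs; sum ranks with positive sign and with negative sign.
W+ = 5 + 7 + 3 + 2 = 17
W- = 4 + 7 + 1 + 7 = 19
(Check: W+ + W- = 36 should equal n(n+1)/2 = 36.)
Step 4: Test statistic W = min(W+, W-) = 17.
Step 5: Ties in |d|, so use the tie-corrected normal approximation.
        E[W] = n(n+1)/4 = 8*9/4 = 18.
        Tie groups: |d|=8 (t=3); sum(t^3 - t) = 24.
        Var[W] = n(n+1)(2n+1)/24 - sum(t^3-t)/48 = 1224/24 - 24/48 = 50.5.
        z = (W - E[W]) / sqrt(Var[W]) = (17 - 18) / 7.1063 = -0.1407.
        Two-sided p = 2*Phi(z) = 0.888092.
Step 6: alpha = 0.05. fail to reject H0.

W+ = 17, W- = 19, W = min = 17, p = 0.888092, fail to reject H0.


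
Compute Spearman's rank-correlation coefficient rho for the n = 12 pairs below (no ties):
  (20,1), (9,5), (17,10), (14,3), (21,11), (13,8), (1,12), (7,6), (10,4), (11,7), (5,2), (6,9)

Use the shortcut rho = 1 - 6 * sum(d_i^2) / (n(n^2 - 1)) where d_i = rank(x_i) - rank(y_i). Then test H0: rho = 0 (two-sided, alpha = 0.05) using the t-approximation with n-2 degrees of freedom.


Step 1: Rank x and y separately (midranks; no ties here).
rank(x): 20->11, 9->5, 17->10, 14->9, 21->12, 13->8, 1->1, 7->4, 10->6, 11->7, 5->2, 6->3
rank(y): 1->1, 5->5, 10->10, 3->3, 11->11, 8->8, 12->12, 6->6, 4->4, 7->7, 2->2, 9->9
Step 2: d_i = R_x(i) - R_y(i); compute d_i^2.
  (11-1)^2=100, (5-5)^2=0, (10-10)^2=0, (9-3)^2=36, (12-11)^2=1, (8-8)^2=0, (1-12)^2=121, (4-6)^2=4, (6-4)^2=4, (7-7)^2=0, (2-2)^2=0, (3-9)^2=36
sum(d^2) = 302.
Step 3: rho = 1 - 6*302 / (12*(12^2 - 1)) = 1 - 1812/1716 = -0.055944.
Step 4: Under H0, t = rho * sqrt((n-2)/(1-rho^2)) = -0.1772 ~ t(10).
Step 5: Two-sided p-value from the t-distribution with 10 df = 0.862898.
Step 6: alpha = 0.05. fail to reject H0.

rho = -0.0559, p = 0.862898, fail to reject H0 at alpha = 0.05.


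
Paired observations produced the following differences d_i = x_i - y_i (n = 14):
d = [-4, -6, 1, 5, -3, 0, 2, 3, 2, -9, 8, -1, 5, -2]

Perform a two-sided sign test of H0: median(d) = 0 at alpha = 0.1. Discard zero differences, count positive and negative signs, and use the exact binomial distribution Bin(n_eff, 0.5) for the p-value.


Step 1: Discard zero differences. Original n = 14; n_eff = number of nonzero differences = 13.
Nonzero differences (with sign): -4, -6, +1, +5, -3, +2, +3, +2, -9, +8, -1, +5, -2
Step 2: Count signs: positive = 7, negative = 6.
Step 3: Under H0: P(positive) = 0.5, so the number of positives S ~ Bin(13, 0.5).
Step 4: Two-sided exact p-value = sum of Bin(13,0.5) probabilities at or below the observed probability = 1.000000.
Step 5: alpha = 0.1. fail to reject H0.

n_eff = 13, pos = 7, neg = 6, p = 1.000000, fail to reject H0.


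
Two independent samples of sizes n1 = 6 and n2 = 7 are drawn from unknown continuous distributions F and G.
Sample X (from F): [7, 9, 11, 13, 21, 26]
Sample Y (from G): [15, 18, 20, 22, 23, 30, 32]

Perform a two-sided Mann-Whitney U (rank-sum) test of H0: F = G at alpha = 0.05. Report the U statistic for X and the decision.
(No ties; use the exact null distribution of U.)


Step 1: Combine and sort all 13 observations; assign midranks.
sorted (value, group): (7,X), (9,X), (11,X), (13,X), (15,Y), (18,Y), (20,Y), (21,X), (22,Y), (23,Y), (26,X), (30,Y), (32,Y)
ranks: 7->1, 9->2, 11->3, 13->4, 15->5, 18->6, 20->7, 21->8, 22->9, 23->10, 26->11, 30->12, 32->13
Step 2: Rank sum for X: R1 = 1 + 2 + 3 + 4 + 8 + 11 = 29.
Step 3: U_X = R1 - n1(n1+1)/2 = 29 - 6*7/2 = 29 - 21 = 8.
       U_Y = n1*n2 - U_X = 42 - 8 = 34.
Step 4: No ties, so the exact null distribution of U (based on enumerating the C(13,6) = 1716 equally likely rank assignments) gives the two-sided p-value.
Step 5: p-value = 0.073427; compare to alpha = 0.05. fail to reject H0.

U_X = 8, p = 0.073427, fail to reject H0 at alpha = 0.05.


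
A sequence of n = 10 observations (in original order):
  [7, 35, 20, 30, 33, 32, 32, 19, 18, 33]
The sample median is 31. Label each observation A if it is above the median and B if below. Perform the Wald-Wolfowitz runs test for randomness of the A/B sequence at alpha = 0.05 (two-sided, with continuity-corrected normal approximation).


Step 1: Compute median = 31; label A = above, B = below.
Labels in order: BABBAAABBA  (n_A = 5, n_B = 5)
Step 2: Count runs R = 6.
Step 3: Under H0 (random ordering), E[R] = 2*n_A*n_B/(n_A+n_B) + 1 = 2*5*5/10 + 1 = 6.0000.
        Var[R] = 2*n_A*n_B*(2*n_A*n_B - n_A - n_B) / ((n_A+n_B)^2 * (n_A+n_B-1)) = 2000/900 = 2.2222.
        SD[R] = 1.4907.
Step 4: R = E[R], so z = 0 with no continuity correction.
Step 5: Two-sided p-value via normal approximation = 2*(1 - Phi(|z|)) = 1.000000.
Step 6: alpha = 0.05. fail to reject H0.

R = 6, z = 0.0000, p = 1.000000, fail to reject H0.


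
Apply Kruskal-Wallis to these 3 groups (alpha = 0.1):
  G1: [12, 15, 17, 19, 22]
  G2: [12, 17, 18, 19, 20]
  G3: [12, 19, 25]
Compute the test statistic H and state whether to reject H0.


Step 1: Combine all N = 13 observations and assign midranks.
sorted (value, group, rank): (12,G1,2), (12,G2,2), (12,G3,2), (15,G1,4), (17,G1,5.5), (17,G2,5.5), (18,G2,7), (19,G1,9), (19,G2,9), (19,G3,9), (20,G2,11), (22,G1,12), (25,G3,13)
Step 2: Sum ranks within each group.
R_1 = 32.5 (n_1 = 5)
R_2 = 34.5 (n_2 = 5)
R_3 = 24 (n_3 = 3)
Step 3: H = 12/(N(N+1)) * sum(R_i^2/n_i) - 3(N+1)
     = 12/(13*14) * (32.5^2/5 + 34.5^2/5 + 24^2/3) - 3*14
     = 0.065934 * 641.3 - 42
     = 0.283516.
Step 4: Ties present; correction factor C = 1 - 54/(13^3 - 13) = 0.975275. Corrected H = 0.283516 / 0.975275 = 0.290704.
Step 5: Under H0, H ~ chi^2(2); p-value = 0.864718.
Step 6: alpha = 0.1. fail to reject H0.

H = 0.2907, df = 2, p = 0.864718, fail to reject H0.


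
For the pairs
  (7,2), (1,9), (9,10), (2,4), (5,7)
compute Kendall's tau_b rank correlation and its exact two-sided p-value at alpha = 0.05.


Step 1: Enumerate the 10 unordered pairs (i,j) with i<j and classify each by sign(x_j-x_i) * sign(y_j-y_i).
  (1,2):dx=-6,dy=+7->D; (1,3):dx=+2,dy=+8->C; (1,4):dx=-5,dy=+2->D; (1,5):dx=-2,dy=+5->D
  (2,3):dx=+8,dy=+1->C; (2,4):dx=+1,dy=-5->D; (2,5):dx=+4,dy=-2->D; (3,4):dx=-7,dy=-6->C
  (3,5):dx=-4,dy=-3->C; (4,5):dx=+3,dy=+3->C
Step 2: C = 5, D = 5, total pairs = 10.
Step 3: tau = (C - D)/(n(n-1)/2) = (5 - 5)/10 = 0.000000.
Step 4: Exact two-sided p-value (enumerate n! = 120 permutations of y under H0): p = 1.000000.
Step 5: alpha = 0.05. fail to reject H0.

tau_b = 0.0000 (C=5, D=5), p = 1.000000, fail to reject H0.


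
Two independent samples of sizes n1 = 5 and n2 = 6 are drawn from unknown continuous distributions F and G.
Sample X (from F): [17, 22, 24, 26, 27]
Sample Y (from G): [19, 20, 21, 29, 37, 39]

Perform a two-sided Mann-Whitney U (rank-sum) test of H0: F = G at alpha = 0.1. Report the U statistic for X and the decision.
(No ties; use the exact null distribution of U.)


Step 1: Combine and sort all 11 observations; assign midranks.
sorted (value, group): (17,X), (19,Y), (20,Y), (21,Y), (22,X), (24,X), (26,X), (27,X), (29,Y), (37,Y), (39,Y)
ranks: 17->1, 19->2, 20->3, 21->4, 22->5, 24->6, 26->7, 27->8, 29->9, 37->10, 39->11
Step 2: Rank sum for X: R1 = 1 + 5 + 6 + 7 + 8 = 27.
Step 3: U_X = R1 - n1(n1+1)/2 = 27 - 5*6/2 = 27 - 15 = 12.
       U_Y = n1*n2 - U_X = 30 - 12 = 18.
Step 4: No ties, so the exact null distribution of U (based on enumerating the C(11,5) = 462 equally likely rank assignments) gives the two-sided p-value.
Step 5: p-value = 0.662338; compare to alpha = 0.1. fail to reject H0.

U_X = 12, p = 0.662338, fail to reject H0 at alpha = 0.1.


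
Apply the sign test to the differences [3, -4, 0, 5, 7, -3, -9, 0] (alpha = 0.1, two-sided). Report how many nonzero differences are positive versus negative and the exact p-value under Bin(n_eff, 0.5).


Step 1: Discard zero differences. Original n = 8; n_eff = number of nonzero differences = 6.
Nonzero differences (with sign): +3, -4, +5, +7, -3, -9
Step 2: Count signs: positive = 3, negative = 3.
Step 3: Under H0: P(positive) = 0.5, so the number of positives S ~ Bin(6, 0.5).
Step 4: Two-sided exact p-value = sum of Bin(6,0.5) probabilities at or below the observed probability = 1.000000.
Step 5: alpha = 0.1. fail to reject H0.

n_eff = 6, pos = 3, neg = 3, p = 1.000000, fail to reject H0.


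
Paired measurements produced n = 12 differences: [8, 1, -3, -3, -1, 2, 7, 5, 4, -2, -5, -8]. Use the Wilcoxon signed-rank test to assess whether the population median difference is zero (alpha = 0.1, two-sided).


Step 1: Drop any zero differences (none here) and take |d_i|.
|d| = [8, 1, 3, 3, 1, 2, 7, 5, 4, 2, 5, 8]
Step 2: Midrank |d_i| (ties get averaged ranks).
ranks: |8|->11.5, |1|->1.5, |3|->5.5, |3|->5.5, |1|->1.5, |2|->3.5, |7|->10, |5|->8.5, |4|->7, |2|->3.5, |5|->8.5, |8|->11.5
Step 3: Attach original signs; sum ranks with positive sign and with negative sign.
W+ = 11.5 + 1.5 + 3.5 + 10 + 8.5 + 7 = 42
W- = 5.5 + 5.5 + 1.5 + 3.5 + 8.5 + 11.5 = 36
(Check: W+ + W- = 78 should equal n(n+1)/2 = 78.)
Step 4: Test statistic W = min(W+, W-) = 36.
Step 5: Ties in |d|, so use the tie-corrected normal approximation.
        E[W] = n(n+1)/4 = 12*13/4 = 39.
        Tie groups: |d|=1 (t=2), |d|=2 (t=2), |d|=3 (t=2), |d|=5 (t=2), |d|=8 (t=2); sum(t^3 - t) = 30.
        Var[W] = n(n+1)(2n+1)/24 - sum(t^3-t)/48 = 3900/24 - 30/48 = 161.875.
        z = (W - E[W]) / sqrt(Var[W]) = (36 - 39) / 12.7230 = -0.2358.
        Two-sided p = 2*Phi(z) = 0.813593.
Step 6: alpha = 0.1. fail to reject H0.

W+ = 42, W- = 36, W = min = 36, p = 0.813593, fail to reject H0.


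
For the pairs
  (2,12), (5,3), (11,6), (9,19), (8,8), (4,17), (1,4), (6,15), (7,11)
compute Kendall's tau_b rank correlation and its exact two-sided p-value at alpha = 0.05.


Step 1: Enumerate the 36 unordered pairs (i,j) with i<j and classify each by sign(x_j-x_i) * sign(y_j-y_i).
  (1,2):dx=+3,dy=-9->D; (1,3):dx=+9,dy=-6->D; (1,4):dx=+7,dy=+7->C; (1,5):dx=+6,dy=-4->D
  (1,6):dx=+2,dy=+5->C; (1,7):dx=-1,dy=-8->C; (1,8):dx=+4,dy=+3->C; (1,9):dx=+5,dy=-1->D
  (2,3):dx=+6,dy=+3->C; (2,4):dx=+4,dy=+16->C; (2,5):dx=+3,dy=+5->C; (2,6):dx=-1,dy=+14->D
  (2,7):dx=-4,dy=+1->D; (2,8):dx=+1,dy=+12->C; (2,9):dx=+2,dy=+8->C; (3,4):dx=-2,dy=+13->D
  (3,5):dx=-3,dy=+2->D; (3,6):dx=-7,dy=+11->D; (3,7):dx=-10,dy=-2->C; (3,8):dx=-5,dy=+9->D
  (3,9):dx=-4,dy=+5->D; (4,5):dx=-1,dy=-11->C; (4,6):dx=-5,dy=-2->C; (4,7):dx=-8,dy=-15->C
  (4,8):dx=-3,dy=-4->C; (4,9):dx=-2,dy=-8->C; (5,6):dx=-4,dy=+9->D; (5,7):dx=-7,dy=-4->C
  (5,8):dx=-2,dy=+7->D; (5,9):dx=-1,dy=+3->D; (6,7):dx=-3,dy=-13->C; (6,8):dx=+2,dy=-2->D
  (6,9):dx=+3,dy=-6->D; (7,8):dx=+5,dy=+11->C; (7,9):dx=+6,dy=+7->C; (8,9):dx=+1,dy=-4->D
Step 2: C = 19, D = 17, total pairs = 36.
Step 3: tau = (C - D)/(n(n-1)/2) = (19 - 17)/36 = 0.055556.
Step 4: Exact two-sided p-value (enumerate n! = 362880 permutations of y under H0): p = 0.919455.
Step 5: alpha = 0.05. fail to reject H0.

tau_b = 0.0556 (C=19, D=17), p = 0.919455, fail to reject H0.


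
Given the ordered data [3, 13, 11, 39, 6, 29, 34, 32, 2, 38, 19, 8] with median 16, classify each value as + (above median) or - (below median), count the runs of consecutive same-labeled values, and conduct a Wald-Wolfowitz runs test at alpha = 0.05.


Step 1: Compute median = 16; label A = above, B = below.
Labels in order: BBBABAAABAAB  (n_A = 6, n_B = 6)
Step 2: Count runs R = 7.
Step 3: Under H0 (random ordering), E[R] = 2*n_A*n_B/(n_A+n_B) + 1 = 2*6*6/12 + 1 = 7.0000.
        Var[R] = 2*n_A*n_B*(2*n_A*n_B - n_A - n_B) / ((n_A+n_B)^2 * (n_A+n_B-1)) = 4320/1584 = 2.7273.
        SD[R] = 1.6514.
Step 4: R = E[R], so z = 0 with no continuity correction.
Step 5: Two-sided p-value via normal approximation = 2*(1 - Phi(|z|)) = 1.000000.
Step 6: alpha = 0.05. fail to reject H0.

R = 7, z = 0.0000, p = 1.000000, fail to reject H0.


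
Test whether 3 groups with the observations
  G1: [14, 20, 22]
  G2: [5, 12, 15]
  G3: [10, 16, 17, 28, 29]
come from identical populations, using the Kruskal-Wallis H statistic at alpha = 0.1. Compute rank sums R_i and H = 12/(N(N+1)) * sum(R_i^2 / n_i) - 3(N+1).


Step 1: Combine all N = 11 observations and assign midranks.
sorted (value, group, rank): (5,G2,1), (10,G3,2), (12,G2,3), (14,G1,4), (15,G2,5), (16,G3,6), (17,G3,7), (20,G1,8), (22,G1,9), (28,G3,10), (29,G3,11)
Step 2: Sum ranks within each group.
R_1 = 21 (n_1 = 3)
R_2 = 9 (n_2 = 3)
R_3 = 36 (n_3 = 5)
Step 3: H = 12/(N(N+1)) * sum(R_i^2/n_i) - 3(N+1)
     = 12/(11*12) * (21^2/3 + 9^2/3 + 36^2/5) - 3*12
     = 0.090909 * 433.2 - 36
     = 3.381818.
Step 4: No ties, so H is used without correction.
Step 5: Under H0, H ~ chi^2(2); p-value = 0.184352.
Step 6: alpha = 0.1. fail to reject H0.

H = 3.3818, df = 2, p = 0.184352, fail to reject H0.


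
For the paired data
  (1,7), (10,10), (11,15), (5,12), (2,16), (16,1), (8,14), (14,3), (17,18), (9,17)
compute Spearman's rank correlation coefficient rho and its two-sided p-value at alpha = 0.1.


Step 1: Rank x and y separately (midranks; no ties here).
rank(x): 1->1, 10->6, 11->7, 5->3, 2->2, 16->9, 8->4, 14->8, 17->10, 9->5
rank(y): 7->3, 10->4, 15->7, 12->5, 16->8, 1->1, 14->6, 3->2, 18->10, 17->9
Step 2: d_i = R_x(i) - R_y(i); compute d_i^2.
  (1-3)^2=4, (6-4)^2=4, (7-7)^2=0, (3-5)^2=4, (2-8)^2=36, (9-1)^2=64, (4-6)^2=4, (8-2)^2=36, (10-10)^2=0, (5-9)^2=16
sum(d^2) = 168.
Step 3: rho = 1 - 6*168 / (10*(10^2 - 1)) = 1 - 1008/990 = -0.018182.
Step 4: Under H0, t = rho * sqrt((n-2)/(1-rho^2)) = -0.0514 ~ t(8).
Step 5: Two-sided p-value from the t-distribution with 8 df = 0.960240.
Step 6: alpha = 0.1. fail to reject H0.

rho = -0.0182, p = 0.960240, fail to reject H0 at alpha = 0.1.


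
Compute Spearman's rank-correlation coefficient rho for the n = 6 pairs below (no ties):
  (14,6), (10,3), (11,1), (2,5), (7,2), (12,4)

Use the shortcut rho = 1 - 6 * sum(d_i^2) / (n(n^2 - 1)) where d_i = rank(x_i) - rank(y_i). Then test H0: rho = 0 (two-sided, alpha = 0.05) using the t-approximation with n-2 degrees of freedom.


Step 1: Rank x and y separately (midranks; no ties here).
rank(x): 14->6, 10->3, 11->4, 2->1, 7->2, 12->5
rank(y): 6->6, 3->3, 1->1, 5->5, 2->2, 4->4
Step 2: d_i = R_x(i) - R_y(i); compute d_i^2.
  (6-6)^2=0, (3-3)^2=0, (4-1)^2=9, (1-5)^2=16, (2-2)^2=0, (5-4)^2=1
sum(d^2) = 26.
Step 3: rho = 1 - 6*26 / (6*(6^2 - 1)) = 1 - 156/210 = 0.257143.
Step 4: Under H0, t = rho * sqrt((n-2)/(1-rho^2)) = 0.5322 ~ t(4).
Step 5: Two-sided p-value from the t-distribution with 4 df = 0.622787.
Step 6: alpha = 0.05. fail to reject H0.

rho = 0.2571, p = 0.622787, fail to reject H0 at alpha = 0.05.


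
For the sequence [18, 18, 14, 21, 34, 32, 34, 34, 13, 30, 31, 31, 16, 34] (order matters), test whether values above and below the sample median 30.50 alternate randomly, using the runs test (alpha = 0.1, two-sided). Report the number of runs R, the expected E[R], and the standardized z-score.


Step 1: Compute median = 30.50; label A = above, B = below.
Labels in order: BBBBAAAABBAABA  (n_A = 7, n_B = 7)
Step 2: Count runs R = 6.
Step 3: Under H0 (random ordering), E[R] = 2*n_A*n_B/(n_A+n_B) + 1 = 2*7*7/14 + 1 = 8.0000.
        Var[R] = 2*n_A*n_B*(2*n_A*n_B - n_A - n_B) / ((n_A+n_B)^2 * (n_A+n_B-1)) = 8232/2548 = 3.2308.
        SD[R] = 1.7974.
Step 4: Continuity-corrected z = (R + 0.5 - E[R]) / SD[R] = (6 + 0.5 - 8.0000) / 1.7974 = -0.8345.
Step 5: Two-sided p-value via normal approximation = 2*(1 - Phi(|z|)) = 0.403986.
Step 6: alpha = 0.1. fail to reject H0.

R = 6, z = -0.8345, p = 0.403986, fail to reject H0.


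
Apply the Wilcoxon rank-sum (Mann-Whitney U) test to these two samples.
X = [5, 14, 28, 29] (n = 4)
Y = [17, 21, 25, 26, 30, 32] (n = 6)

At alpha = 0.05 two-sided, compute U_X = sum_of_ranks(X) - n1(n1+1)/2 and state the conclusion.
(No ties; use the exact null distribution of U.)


Step 1: Combine and sort all 10 observations; assign midranks.
sorted (value, group): (5,X), (14,X), (17,Y), (21,Y), (25,Y), (26,Y), (28,X), (29,X), (30,Y), (32,Y)
ranks: 5->1, 14->2, 17->3, 21->4, 25->5, 26->6, 28->7, 29->8, 30->9, 32->10
Step 2: Rank sum for X: R1 = 1 + 2 + 7 + 8 = 18.
Step 3: U_X = R1 - n1(n1+1)/2 = 18 - 4*5/2 = 18 - 10 = 8.
       U_Y = n1*n2 - U_X = 24 - 8 = 16.
Step 4: No ties, so the exact null distribution of U (based on enumerating the C(10,4) = 210 equally likely rank assignments) gives the two-sided p-value.
Step 5: p-value = 0.476190; compare to alpha = 0.05. fail to reject H0.

U_X = 8, p = 0.476190, fail to reject H0 at alpha = 0.05.


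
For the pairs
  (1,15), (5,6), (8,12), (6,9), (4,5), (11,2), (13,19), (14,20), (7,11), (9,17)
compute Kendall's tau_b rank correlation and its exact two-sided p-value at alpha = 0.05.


Step 1: Enumerate the 45 unordered pairs (i,j) with i<j and classify each by sign(x_j-x_i) * sign(y_j-y_i).
  (1,2):dx=+4,dy=-9->D; (1,3):dx=+7,dy=-3->D; (1,4):dx=+5,dy=-6->D; (1,5):dx=+3,dy=-10->D
  (1,6):dx=+10,dy=-13->D; (1,7):dx=+12,dy=+4->C; (1,8):dx=+13,dy=+5->C; (1,9):dx=+6,dy=-4->D
  (1,10):dx=+8,dy=+2->C; (2,3):dx=+3,dy=+6->C; (2,4):dx=+1,dy=+3->C; (2,5):dx=-1,dy=-1->C
  (2,6):dx=+6,dy=-4->D; (2,7):dx=+8,dy=+13->C; (2,8):dx=+9,dy=+14->C; (2,9):dx=+2,dy=+5->C
  (2,10):dx=+4,dy=+11->C; (3,4):dx=-2,dy=-3->C; (3,5):dx=-4,dy=-7->C; (3,6):dx=+3,dy=-10->D
  (3,7):dx=+5,dy=+7->C; (3,8):dx=+6,dy=+8->C; (3,9):dx=-1,dy=-1->C; (3,10):dx=+1,dy=+5->C
  (4,5):dx=-2,dy=-4->C; (4,6):dx=+5,dy=-7->D; (4,7):dx=+7,dy=+10->C; (4,8):dx=+8,dy=+11->C
  (4,9):dx=+1,dy=+2->C; (4,10):dx=+3,dy=+8->C; (5,6):dx=+7,dy=-3->D; (5,7):dx=+9,dy=+14->C
  (5,8):dx=+10,dy=+15->C; (5,9):dx=+3,dy=+6->C; (5,10):dx=+5,dy=+12->C; (6,7):dx=+2,dy=+17->C
  (6,8):dx=+3,dy=+18->C; (6,9):dx=-4,dy=+9->D; (6,10):dx=-2,dy=+15->D; (7,8):dx=+1,dy=+1->C
  (7,9):dx=-6,dy=-8->C; (7,10):dx=-4,dy=-2->C; (8,9):dx=-7,dy=-9->C; (8,10):dx=-5,dy=-3->C
  (9,10):dx=+2,dy=+6->C
Step 2: C = 33, D = 12, total pairs = 45.
Step 3: tau = (C - D)/(n(n-1)/2) = (33 - 12)/45 = 0.466667.
Step 4: Exact two-sided p-value (enumerate n! = 3628800 permutations of y under H0): p = 0.072550.
Step 5: alpha = 0.05. fail to reject H0.

tau_b = 0.4667 (C=33, D=12), p = 0.072550, fail to reject H0.


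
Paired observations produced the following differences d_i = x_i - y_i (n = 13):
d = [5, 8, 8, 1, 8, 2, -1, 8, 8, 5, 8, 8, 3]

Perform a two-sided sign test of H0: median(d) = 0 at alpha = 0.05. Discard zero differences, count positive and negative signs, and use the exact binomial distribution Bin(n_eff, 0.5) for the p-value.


Step 1: Discard zero differences. Original n = 13; n_eff = number of nonzero differences = 13.
Nonzero differences (with sign): +5, +8, +8, +1, +8, +2, -1, +8, +8, +5, +8, +8, +3
Step 2: Count signs: positive = 12, negative = 1.
Step 3: Under H0: P(positive) = 0.5, so the number of positives S ~ Bin(13, 0.5).
Step 4: Two-sided exact p-value = sum of Bin(13,0.5) probabilities at or below the observed probability = 0.003418.
Step 5: alpha = 0.05. reject H0.

n_eff = 13, pos = 12, neg = 1, p = 0.003418, reject H0.


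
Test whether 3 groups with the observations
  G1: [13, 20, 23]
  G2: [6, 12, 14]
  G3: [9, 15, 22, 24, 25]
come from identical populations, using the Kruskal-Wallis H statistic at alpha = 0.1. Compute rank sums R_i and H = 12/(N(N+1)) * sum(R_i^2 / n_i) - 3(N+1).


Step 1: Combine all N = 11 observations and assign midranks.
sorted (value, group, rank): (6,G2,1), (9,G3,2), (12,G2,3), (13,G1,4), (14,G2,5), (15,G3,6), (20,G1,7), (22,G3,8), (23,G1,9), (24,G3,10), (25,G3,11)
Step 2: Sum ranks within each group.
R_1 = 20 (n_1 = 3)
R_2 = 9 (n_2 = 3)
R_3 = 37 (n_3 = 5)
Step 3: H = 12/(N(N+1)) * sum(R_i^2/n_i) - 3(N+1)
     = 12/(11*12) * (20^2/3 + 9^2/3 + 37^2/5) - 3*12
     = 0.090909 * 434.133 - 36
     = 3.466667.
Step 4: No ties, so H is used without correction.
Step 5: Under H0, H ~ chi^2(2); p-value = 0.176694.
Step 6: alpha = 0.1. fail to reject H0.

H = 3.4667, df = 2, p = 0.176694, fail to reject H0.


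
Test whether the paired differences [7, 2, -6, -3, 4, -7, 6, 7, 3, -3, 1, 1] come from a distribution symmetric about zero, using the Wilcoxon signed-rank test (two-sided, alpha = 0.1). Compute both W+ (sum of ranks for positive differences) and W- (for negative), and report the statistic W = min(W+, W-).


Step 1: Drop any zero differences (none here) and take |d_i|.
|d| = [7, 2, 6, 3, 4, 7, 6, 7, 3, 3, 1, 1]
Step 2: Midrank |d_i| (ties get averaged ranks).
ranks: |7|->11, |2|->3, |6|->8.5, |3|->5, |4|->7, |7|->11, |6|->8.5, |7|->11, |3|->5, |3|->5, |1|->1.5, |1|->1.5
Step 3: Attach original signs; sum ranks with positive sign and with negative sign.
W+ = 11 + 3 + 7 + 8.5 + 11 + 5 + 1.5 + 1.5 = 48.5
W- = 8.5 + 5 + 11 + 5 = 29.5
(Check: W+ + W- = 78 should equal n(n+1)/2 = 78.)
Step 4: Test statistic W = min(W+, W-) = 29.5.
Step 5: Ties in |d|, so use the tie-corrected normal approximation.
        E[W] = n(n+1)/4 = 12*13/4 = 39.
        Tie groups: |d|=1 (t=2), |d|=3 (t=3), |d|=6 (t=2), |d|=7 (t=3); sum(t^3 - t) = 60.
        Var[W] = n(n+1)(2n+1)/24 - sum(t^3-t)/48 = 3900/24 - 60/48 = 161.25.
        z = (W - E[W]) / sqrt(Var[W]) = (29.5 - 39) / 12.6984 = -0.7481.
        Two-sided p = 2*Phi(z) = 0.454385.
Step 6: alpha = 0.1. fail to reject H0.

W+ = 48.5, W- = 29.5, W = min = 29.5, p = 0.454385, fail to reject H0.


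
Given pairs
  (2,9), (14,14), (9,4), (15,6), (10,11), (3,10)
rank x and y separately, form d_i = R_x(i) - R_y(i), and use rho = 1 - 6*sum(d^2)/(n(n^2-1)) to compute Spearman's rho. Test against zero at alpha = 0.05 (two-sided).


Step 1: Rank x and y separately (midranks; no ties here).
rank(x): 2->1, 14->5, 9->3, 15->6, 10->4, 3->2
rank(y): 9->3, 14->6, 4->1, 6->2, 11->5, 10->4
Step 2: d_i = R_x(i) - R_y(i); compute d_i^2.
  (1-3)^2=4, (5-6)^2=1, (3-1)^2=4, (6-2)^2=16, (4-5)^2=1, (2-4)^2=4
sum(d^2) = 30.
Step 3: rho = 1 - 6*30 / (6*(6^2 - 1)) = 1 - 180/210 = 0.142857.
Step 4: Under H0, t = rho * sqrt((n-2)/(1-rho^2)) = 0.2887 ~ t(4).
Step 5: Two-sided p-value from the t-distribution with 4 df = 0.787172.
Step 6: alpha = 0.05. fail to reject H0.

rho = 0.1429, p = 0.787172, fail to reject H0 at alpha = 0.05.


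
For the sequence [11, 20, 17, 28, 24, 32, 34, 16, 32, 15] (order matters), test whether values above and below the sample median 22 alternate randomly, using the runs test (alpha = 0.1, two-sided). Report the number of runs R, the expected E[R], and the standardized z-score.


Step 1: Compute median = 22; label A = above, B = below.
Labels in order: BBBAAAABAB  (n_A = 5, n_B = 5)
Step 2: Count runs R = 5.
Step 3: Under H0 (random ordering), E[R] = 2*n_A*n_B/(n_A+n_B) + 1 = 2*5*5/10 + 1 = 6.0000.
        Var[R] = 2*n_A*n_B*(2*n_A*n_B - n_A - n_B) / ((n_A+n_B)^2 * (n_A+n_B-1)) = 2000/900 = 2.2222.
        SD[R] = 1.4907.
Step 4: Continuity-corrected z = (R + 0.5 - E[R]) / SD[R] = (5 + 0.5 - 6.0000) / 1.4907 = -0.3354.
Step 5: Two-sided p-value via normal approximation = 2*(1 - Phi(|z|)) = 0.737316.
Step 6: alpha = 0.1. fail to reject H0.

R = 5, z = -0.3354, p = 0.737316, fail to reject H0.
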